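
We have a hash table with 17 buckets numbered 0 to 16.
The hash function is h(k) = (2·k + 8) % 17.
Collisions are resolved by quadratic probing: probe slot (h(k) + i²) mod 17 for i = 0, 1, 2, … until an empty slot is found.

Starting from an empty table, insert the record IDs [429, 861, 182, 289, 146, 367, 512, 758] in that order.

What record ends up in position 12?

367

429 hashes to 16; slot 16 is free => place at 16.
861 hashes to 13; slot 13 is free => place at 13.
182 hashes to 15; slot 15 is free => place at 15.
289 hashes to 8; slot 8 is free => place at 8.
146 hashes to 11; slot 11 is free => place at 11.
367 hashes to 11; 11 taken => place at 12.
512 hashes to 12; 12,13,16 taken => place at 4.
758 hashes to 11; 11,12,15 taken => place at 3.
Table: [-, -, -, 758, 512, -, -, -, 289, -, -, 146, 367, 861, -, 182, 429]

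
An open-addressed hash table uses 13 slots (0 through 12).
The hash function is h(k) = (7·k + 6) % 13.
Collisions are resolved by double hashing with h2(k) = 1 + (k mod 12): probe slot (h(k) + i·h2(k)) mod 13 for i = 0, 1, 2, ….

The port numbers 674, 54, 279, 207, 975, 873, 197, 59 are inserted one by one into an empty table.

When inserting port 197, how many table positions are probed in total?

Insert 674: h=5, slot 5 empty -> index 5.
Insert 54: h=7, slot 7 empty -> index 7.
Insert 279: h=9, slot 9 empty -> index 9.
Insert 207: h=12, slot 12 empty -> index 12.
Insert 975: h=6, slot 6 empty -> index 6.
Insert 873: h=7, h2=10, slot 7 occupied -> index 4.
Insert 197: h=7, h2=6, slot 7 occupied -> index 0.
Insert 59: h=3, slot 3 empty -> index 3.
Table: [197, ∅, ∅, 59, 873, 674, 975, 54, ∅, 279, ∅, ∅, 207]

2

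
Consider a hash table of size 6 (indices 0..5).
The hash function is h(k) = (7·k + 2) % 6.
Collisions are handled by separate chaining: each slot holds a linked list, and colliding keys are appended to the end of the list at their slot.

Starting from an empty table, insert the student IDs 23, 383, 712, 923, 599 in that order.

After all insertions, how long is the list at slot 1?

4

23 -> bucket 1
383 -> bucket 1 (collision)
712 -> bucket 0
923 -> bucket 1 (collision)
599 -> bucket 1 (collision)
Final buckets:
0: 712
1: 23 -> 383 -> 923 -> 599
2: —
3: —
4: —
5: —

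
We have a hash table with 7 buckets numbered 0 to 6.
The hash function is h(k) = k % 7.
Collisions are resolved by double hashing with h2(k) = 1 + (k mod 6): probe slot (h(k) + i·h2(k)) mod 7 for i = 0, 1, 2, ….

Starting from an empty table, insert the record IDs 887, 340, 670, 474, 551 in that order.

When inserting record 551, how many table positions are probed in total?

887 hashes to 5; slot 5 is free → place at 5.
340 hashes to 4; slot 4 is free → place at 4.
670 hashes to 5, h2=5; 5 taken → place at 3.
474 hashes to 5, h2=1; 5 taken → place at 6.
551 hashes to 5, h2=6; 5,4,3 taken → place at 2.
Table: [∅, ∅, 551, 670, 340, 887, 474]

4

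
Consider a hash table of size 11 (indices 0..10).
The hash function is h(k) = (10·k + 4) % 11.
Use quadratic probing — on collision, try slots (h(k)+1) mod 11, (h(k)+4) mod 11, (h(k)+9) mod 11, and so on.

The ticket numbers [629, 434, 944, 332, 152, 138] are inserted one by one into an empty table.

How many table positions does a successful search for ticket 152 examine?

2

629: h=2 → slot 2
434: h=10 → slot 10
944: h=6 → slot 6
332: h=2, probe 2,3 → slot 3
152: h=6, probe 6,7 → slot 7
138: h=9 → slot 9
Table: [_, _, 629, 332, _, _, 944, 152, _, 138, 434]
Lookup 152: h=6, probe 6,7 → found at 7.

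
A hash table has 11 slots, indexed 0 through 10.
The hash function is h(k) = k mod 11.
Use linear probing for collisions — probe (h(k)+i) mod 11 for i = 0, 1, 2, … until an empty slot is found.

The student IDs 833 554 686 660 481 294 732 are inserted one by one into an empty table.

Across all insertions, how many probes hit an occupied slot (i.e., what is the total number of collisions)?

833: h=8 -> slot 8
554: h=4 -> slot 4
686: h=4, probe 4,5 -> slot 5
660: h=0 -> slot 0
481: h=8, probe 8,9 -> slot 9
294: h=8, probe 8,9,10 -> slot 10
732: h=6 -> slot 6
Table: [660, —, —, —, 554, 686, 732, —, 833, 481, 294]

4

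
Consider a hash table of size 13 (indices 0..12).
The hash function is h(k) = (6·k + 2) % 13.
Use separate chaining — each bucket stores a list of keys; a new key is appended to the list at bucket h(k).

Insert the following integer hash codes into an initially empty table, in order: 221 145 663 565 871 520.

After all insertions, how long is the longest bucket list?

Insert 221: h=2, bucket 2 empty → new chain.
Insert 145: h=1, bucket 1 empty → new chain.
Insert 663: h=2, bucket 2 nonempty → append to chain.
Insert 565: h=12, bucket 12 empty → new chain.
Insert 871: h=2, bucket 2 nonempty → append to chain.
Insert 520: h=2, bucket 2 nonempty → append to chain.
Final buckets:
0: .
1: 145
2: 221 -> 663 -> 871 -> 520
3: .
4: .
5: .
6: .
7: .
8: .
9: .
10: .
11: .
12: 565

4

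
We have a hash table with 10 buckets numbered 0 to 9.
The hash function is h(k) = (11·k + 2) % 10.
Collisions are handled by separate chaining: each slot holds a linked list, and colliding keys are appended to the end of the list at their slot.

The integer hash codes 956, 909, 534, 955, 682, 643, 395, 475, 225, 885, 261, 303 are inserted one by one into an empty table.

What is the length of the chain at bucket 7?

5

Insert 956: h=8, bucket 8 empty -> new chain.
Insert 909: h=1, bucket 1 empty -> new chain.
Insert 534: h=6, bucket 6 empty -> new chain.
Insert 955: h=7, bucket 7 empty -> new chain.
Insert 682: h=4, bucket 4 empty -> new chain.
Insert 643: h=5, bucket 5 empty -> new chain.
Insert 395: h=7, bucket 7 nonempty -> append to chain.
Insert 475: h=7, bucket 7 nonempty -> append to chain.
Insert 225: h=7, bucket 7 nonempty -> append to chain.
Insert 885: h=7, bucket 7 nonempty -> append to chain.
Insert 261: h=3, bucket 3 empty -> new chain.
Insert 303: h=5, bucket 5 nonempty -> append to chain.
Final buckets:
0: ∅
1: 909
2: ∅
3: 261
4: 682
5: 643 -> 303
6: 534
7: 955 -> 395 -> 475 -> 225 -> 885
8: 956
9: ∅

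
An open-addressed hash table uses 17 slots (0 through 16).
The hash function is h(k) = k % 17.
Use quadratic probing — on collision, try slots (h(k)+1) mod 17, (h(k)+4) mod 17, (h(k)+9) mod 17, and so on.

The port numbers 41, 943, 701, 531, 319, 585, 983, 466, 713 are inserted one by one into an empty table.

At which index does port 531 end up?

5

41: h=7 -> slot 7
943: h=8 -> slot 8
701: h=4 -> slot 4
531: h=4, probe 4,5 -> slot 5
319: h=13 -> slot 13
585: h=7, probe 7,8,11 -> slot 11
983: h=14 -> slot 14
466: h=7, probe 7,8,11,16 -> slot 16
713: h=16, probe 16,0 -> slot 0
Table: [713, ., ., ., 701, 531, ., 41, 943, ., ., 585, ., 319, 983, ., 466]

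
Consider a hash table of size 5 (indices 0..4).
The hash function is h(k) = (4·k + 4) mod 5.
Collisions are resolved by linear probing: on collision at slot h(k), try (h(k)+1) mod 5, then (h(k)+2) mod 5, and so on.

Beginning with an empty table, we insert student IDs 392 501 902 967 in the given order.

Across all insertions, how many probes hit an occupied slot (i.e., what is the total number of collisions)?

5

392 hashes to 2; slot 2 is free => place at 2.
501 hashes to 3; slot 3 is free => place at 3.
902 hashes to 2; 2,3 taken => place at 4.
967 hashes to 2; 2,3,4 taken => place at 0.
Table: [967, ., 392, 501, 902]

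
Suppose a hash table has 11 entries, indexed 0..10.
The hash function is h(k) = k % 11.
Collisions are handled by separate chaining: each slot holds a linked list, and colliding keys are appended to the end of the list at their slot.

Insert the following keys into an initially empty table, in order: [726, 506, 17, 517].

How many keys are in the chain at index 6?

726 → bucket 0
506 → bucket 0 (collision)
17 → bucket 6
517 → bucket 0 (collision)
Final buckets:
0: 726 -> 506 -> 517
1: —
2: —
3: —
4: —
5: —
6: 17
7: —
8: —
9: —
10: —

1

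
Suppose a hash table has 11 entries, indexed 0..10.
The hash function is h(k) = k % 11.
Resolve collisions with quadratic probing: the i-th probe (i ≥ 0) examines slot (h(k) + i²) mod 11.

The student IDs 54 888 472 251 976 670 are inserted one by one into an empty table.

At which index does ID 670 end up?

54 hashes to 10; slot 10 is free -> place at 10.
888 hashes to 8; slot 8 is free -> place at 8.
472 hashes to 10; 10 taken -> place at 0.
251 hashes to 9; slot 9 is free -> place at 9.
976 hashes to 8; 8,9 taken -> place at 1.
670 hashes to 10; 10,0 taken -> place at 3.
Table: [472, 976, ∅, 670, ∅, ∅, ∅, ∅, 888, 251, 54]

3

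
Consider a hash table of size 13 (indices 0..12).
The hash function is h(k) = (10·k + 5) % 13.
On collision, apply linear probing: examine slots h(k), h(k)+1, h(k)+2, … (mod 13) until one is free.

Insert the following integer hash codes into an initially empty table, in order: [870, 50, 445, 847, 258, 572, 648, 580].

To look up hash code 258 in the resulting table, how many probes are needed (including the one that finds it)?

870: h=8 => slot 8
50: h=11 => slot 11
445: h=9 => slot 9
847: h=12 => slot 12
258: h=11, probe 11,12,0 => slot 0
572: h=5 => slot 5
648: h=11, probe 11,12,0,1 => slot 1
580: h=7 => slot 7
Table: [258, 648, -, -, -, 572, -, 580, 870, 445, -, 50, 847]
Lookup 258: h=11, probe 11,12,0 → found at 0.

3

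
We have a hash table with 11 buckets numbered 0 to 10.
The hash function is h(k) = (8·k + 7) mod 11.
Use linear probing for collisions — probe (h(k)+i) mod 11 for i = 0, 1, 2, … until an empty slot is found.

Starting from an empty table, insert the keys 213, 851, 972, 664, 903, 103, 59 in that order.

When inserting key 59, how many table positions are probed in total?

6

213: h=6 -> slot 6
851: h=6, probe 6,7 -> slot 7
972: h=6, probe 6,7,8 -> slot 8
664: h=6, probe 6,7,8,9 -> slot 9
903: h=4 -> slot 4
103: h=6, probe 6,7,8,9,10 -> slot 10
59: h=6, probe 6,7,8,9,10,0 -> slot 0
Table: [59, ∅, ∅, ∅, 903, ∅, 213, 851, 972, 664, 103]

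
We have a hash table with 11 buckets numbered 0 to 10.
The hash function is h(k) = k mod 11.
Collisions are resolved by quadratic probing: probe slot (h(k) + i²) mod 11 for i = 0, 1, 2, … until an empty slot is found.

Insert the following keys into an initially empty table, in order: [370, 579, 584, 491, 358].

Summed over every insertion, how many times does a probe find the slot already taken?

370: h=7 -> slot 7
579: h=7, probe 7,8 -> slot 8
584: h=1 -> slot 1
491: h=7, probe 7,8,0 -> slot 0
358: h=6 -> slot 6
Table: [491, 584, -, -, -, -, 358, 370, 579, -, -]

3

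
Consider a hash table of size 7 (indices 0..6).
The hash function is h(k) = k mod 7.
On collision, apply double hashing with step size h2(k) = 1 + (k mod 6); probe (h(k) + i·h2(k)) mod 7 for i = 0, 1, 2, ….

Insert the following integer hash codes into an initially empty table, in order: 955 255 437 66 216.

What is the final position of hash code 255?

Insert 955: h=3, slot 3 empty => index 3.
Insert 255: h=3, h2=4, slot 3 occupied => index 0.
Insert 437: h=3, h2=6, slot 3 occupied => index 2.
Insert 66: h=3, h2=1, slot 3 occupied => index 4.
Insert 216: h=6, slot 6 empty => index 6.
Table: [255, ., 437, 955, 66, ., 216]

0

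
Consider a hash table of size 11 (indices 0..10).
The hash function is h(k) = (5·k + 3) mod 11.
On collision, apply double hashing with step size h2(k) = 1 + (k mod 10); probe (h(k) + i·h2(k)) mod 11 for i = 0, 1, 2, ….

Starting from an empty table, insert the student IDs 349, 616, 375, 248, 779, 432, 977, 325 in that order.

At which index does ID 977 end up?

349 hashes to 10; slot 10 is free -> place at 10.
616 hashes to 3; slot 3 is free -> place at 3.
375 hashes to 8; slot 8 is free -> place at 8.
248 hashes to 0; slot 0 is free -> place at 0.
779 hashes to 4; slot 4 is free -> place at 4.
432 hashes to 7; slot 7 is free -> place at 7.
977 hashes to 4, h2=8; 4 taken -> place at 1.
325 hashes to 0, h2=6; 0 taken -> place at 6.
Table: [248, 977, -, 616, 779, -, 325, 432, 375, -, 349]

1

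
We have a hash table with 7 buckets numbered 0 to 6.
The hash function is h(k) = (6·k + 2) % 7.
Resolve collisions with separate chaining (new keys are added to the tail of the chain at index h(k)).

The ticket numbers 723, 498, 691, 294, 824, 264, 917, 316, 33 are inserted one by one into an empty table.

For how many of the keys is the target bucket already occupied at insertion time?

723 -> bucket 0
498 -> bucket 1
691 -> bucket 4
294 -> bucket 2
824 -> bucket 4 (collision)
264 -> bucket 4 (collision)
917 -> bucket 2 (collision)
316 -> bucket 1 (collision)
33 -> bucket 4 (collision)
Final buckets:
0: 723
1: 498 -> 316
2: 294 -> 917
3: —
4: 691 -> 824 -> 264 -> 33
5: —
6: —

5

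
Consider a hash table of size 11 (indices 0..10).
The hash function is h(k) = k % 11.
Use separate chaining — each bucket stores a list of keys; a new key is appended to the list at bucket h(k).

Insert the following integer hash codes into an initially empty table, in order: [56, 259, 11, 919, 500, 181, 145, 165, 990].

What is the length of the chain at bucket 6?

2

Insert 56: h=1, bucket 1 empty → new chain.
Insert 259: h=6, bucket 6 empty → new chain.
Insert 11: h=0, bucket 0 empty → new chain.
Insert 919: h=6, bucket 6 nonempty → append to chain.
Insert 500: h=5, bucket 5 empty → new chain.
Insert 181: h=5, bucket 5 nonempty → append to chain.
Insert 145: h=2, bucket 2 empty → new chain.
Insert 165: h=0, bucket 0 nonempty → append to chain.
Insert 990: h=0, bucket 0 nonempty → append to chain.
Final buckets:
0: 11 -> 165 -> 990
1: 56
2: 145
3: ∅
4: ∅
5: 500 -> 181
6: 259 -> 919
7: ∅
8: ∅
9: ∅
10: ∅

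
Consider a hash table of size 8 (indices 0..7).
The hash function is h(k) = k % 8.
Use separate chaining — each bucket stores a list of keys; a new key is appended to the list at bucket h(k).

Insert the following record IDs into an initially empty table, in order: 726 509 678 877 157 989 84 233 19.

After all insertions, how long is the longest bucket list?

Insert 726: h=6, bucket 6 empty → new chain.
Insert 509: h=5, bucket 5 empty → new chain.
Insert 678: h=6, bucket 6 nonempty → append to chain.
Insert 877: h=5, bucket 5 nonempty → append to chain.
Insert 157: h=5, bucket 5 nonempty → append to chain.
Insert 989: h=5, bucket 5 nonempty → append to chain.
Insert 84: h=4, bucket 4 empty → new chain.
Insert 233: h=1, bucket 1 empty → new chain.
Insert 19: h=3, bucket 3 empty → new chain.
Final buckets:
0: .
1: 233
2: .
3: 19
4: 84
5: 509 -> 877 -> 157 -> 989
6: 726 -> 678
7: .

4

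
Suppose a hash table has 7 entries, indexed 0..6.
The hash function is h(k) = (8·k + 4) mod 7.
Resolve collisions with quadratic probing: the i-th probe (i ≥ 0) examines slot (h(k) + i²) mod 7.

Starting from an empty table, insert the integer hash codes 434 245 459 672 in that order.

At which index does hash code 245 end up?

Insert 434: h=4, slot 4 empty -> index 4.
Insert 245: h=4, slot 4 occupied -> index 5.
Insert 459: h=1, slot 1 empty -> index 1.
Insert 672: h=4, slots 4,5,1 occupied -> index 6.
Table: [—, 459, —, —, 434, 245, 672]

5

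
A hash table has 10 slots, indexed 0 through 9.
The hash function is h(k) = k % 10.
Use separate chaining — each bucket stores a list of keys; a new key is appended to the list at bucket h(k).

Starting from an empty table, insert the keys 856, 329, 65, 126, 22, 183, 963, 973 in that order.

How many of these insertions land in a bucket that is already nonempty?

3

856 → bucket 6
329 → bucket 9
65 → bucket 5
126 → bucket 6 (collision)
22 → bucket 2
183 → bucket 3
963 → bucket 3 (collision)
973 → bucket 3 (collision)
Final buckets:
0: .
1: .
2: 22
3: 183 -> 963 -> 973
4: .
5: 65
6: 856 -> 126
7: .
8: .
9: 329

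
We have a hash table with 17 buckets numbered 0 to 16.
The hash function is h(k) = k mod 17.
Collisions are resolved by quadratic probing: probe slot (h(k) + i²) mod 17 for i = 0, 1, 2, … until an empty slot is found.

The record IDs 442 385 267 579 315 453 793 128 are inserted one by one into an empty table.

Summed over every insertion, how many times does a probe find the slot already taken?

Insert 442: h=0, slot 0 empty -> index 0.
Insert 385: h=11, slot 11 empty -> index 11.
Insert 267: h=12, slot 12 empty -> index 12.
Insert 579: h=1, slot 1 empty -> index 1.
Insert 315: h=9, slot 9 empty -> index 9.
Insert 453: h=11, slots 11,12 occupied -> index 15.
Insert 793: h=11, slots 11,12,15 occupied -> index 3.
Insert 128: h=9, slot 9 occupied -> index 10.
Table: [442, 579, _, 793, _, _, _, _, _, 315, 128, 385, 267, _, _, 453, _]

6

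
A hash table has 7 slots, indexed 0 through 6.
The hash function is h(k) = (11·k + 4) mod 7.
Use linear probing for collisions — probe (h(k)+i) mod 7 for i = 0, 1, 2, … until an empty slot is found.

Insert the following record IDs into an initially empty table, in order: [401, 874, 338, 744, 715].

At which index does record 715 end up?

2

401: h=5 → slot 5
874: h=0 → slot 0
338: h=5, probe 5,6 → slot 6
744: h=5, probe 5,6,0,1 → slot 1
715: h=1, probe 1,2 → slot 2
Table: [874, 744, 715, _, _, 401, 338]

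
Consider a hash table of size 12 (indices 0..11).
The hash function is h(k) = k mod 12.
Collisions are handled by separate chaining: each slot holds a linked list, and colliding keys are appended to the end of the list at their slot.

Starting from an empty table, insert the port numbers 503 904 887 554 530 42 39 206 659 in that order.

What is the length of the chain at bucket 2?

Insert 503: h=11, bucket 11 empty → new chain.
Insert 904: h=4, bucket 4 empty → new chain.
Insert 887: h=11, bucket 11 nonempty → append to chain.
Insert 554: h=2, bucket 2 empty → new chain.
Insert 530: h=2, bucket 2 nonempty → append to chain.
Insert 42: h=6, bucket 6 empty → new chain.
Insert 39: h=3, bucket 3 empty → new chain.
Insert 206: h=2, bucket 2 nonempty → append to chain.
Insert 659: h=11, bucket 11 nonempty → append to chain.
Final buckets:
0: _
1: _
2: 554 -> 530 -> 206
3: 39
4: 904
5: _
6: 42
7: _
8: _
9: _
10: _
11: 503 -> 887 -> 659

3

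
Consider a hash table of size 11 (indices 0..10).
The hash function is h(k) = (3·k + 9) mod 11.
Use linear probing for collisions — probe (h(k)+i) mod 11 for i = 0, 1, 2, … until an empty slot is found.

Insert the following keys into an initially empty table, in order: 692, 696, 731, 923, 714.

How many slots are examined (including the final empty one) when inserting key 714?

Insert 692: h=6, slot 6 empty -> index 6.
Insert 696: h=7, slot 7 empty -> index 7.
Insert 731: h=2, slot 2 empty -> index 2.
Insert 923: h=6, slots 6,7 occupied -> index 8.
Insert 714: h=6, slots 6,7,8 occupied -> index 9.
Table: [., ., 731, ., ., ., 692, 696, 923, 714, .]

4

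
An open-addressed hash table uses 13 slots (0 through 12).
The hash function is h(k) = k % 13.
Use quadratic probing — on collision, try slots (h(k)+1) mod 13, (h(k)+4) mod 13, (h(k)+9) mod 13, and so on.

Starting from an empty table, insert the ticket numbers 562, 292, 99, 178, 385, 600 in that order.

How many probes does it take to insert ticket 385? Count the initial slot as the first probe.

3

Insert 562: h=3, slot 3 empty → index 3.
Insert 292: h=6, slot 6 empty → index 6.
Insert 99: h=8, slot 8 empty → index 8.
Insert 178: h=9, slot 9 empty → index 9.
Insert 385: h=8, slots 8,9 occupied → index 12.
Insert 600: h=2, slot 2 empty → index 2.
Table: [—, —, 600, 562, —, —, 292, —, 99, 178, —, —, 385]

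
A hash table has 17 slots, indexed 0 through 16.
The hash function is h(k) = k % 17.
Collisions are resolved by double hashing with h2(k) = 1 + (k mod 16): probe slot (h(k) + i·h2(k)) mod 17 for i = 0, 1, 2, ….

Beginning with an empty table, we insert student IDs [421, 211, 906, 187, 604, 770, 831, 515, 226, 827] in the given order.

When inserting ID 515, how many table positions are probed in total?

421: h=13 → slot 13
211: h=7 → slot 7
906: h=5 → slot 5
187: h=0 → slot 0
604: h=9 → slot 9
770: h=5, h2=3, probe 5,8 → slot 8
831: h=15 → slot 15
515: h=5, h2=4, probe 5,9,13,0,4 → slot 4
226: h=5, h2=3, probe 5,8,11 → slot 11
827: h=11, h2=12, probe 11,6 → slot 6
Table: [187, ∅, ∅, ∅, 515, 906, 827, 211, 770, 604, ∅, 226, ∅, 421, ∅, 831, ∅]

5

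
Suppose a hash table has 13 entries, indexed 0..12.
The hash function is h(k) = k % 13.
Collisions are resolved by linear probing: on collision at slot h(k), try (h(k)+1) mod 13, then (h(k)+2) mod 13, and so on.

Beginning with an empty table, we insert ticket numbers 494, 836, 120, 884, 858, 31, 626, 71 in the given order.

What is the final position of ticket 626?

6

494 hashes to 0; slot 0 is free → place at 0.
836 hashes to 4; slot 4 is free → place at 4.
120 hashes to 3; slot 3 is free → place at 3.
884 hashes to 0; 0 taken → place at 1.
858 hashes to 0; 0,1 taken → place at 2.
31 hashes to 5; slot 5 is free → place at 5.
626 hashes to 2; 2,3,4,5 taken → place at 6.
71 hashes to 6; 6 taken → place at 7.
Table: [494, 884, 858, 120, 836, 31, 626, 71, _, _, _, _, _]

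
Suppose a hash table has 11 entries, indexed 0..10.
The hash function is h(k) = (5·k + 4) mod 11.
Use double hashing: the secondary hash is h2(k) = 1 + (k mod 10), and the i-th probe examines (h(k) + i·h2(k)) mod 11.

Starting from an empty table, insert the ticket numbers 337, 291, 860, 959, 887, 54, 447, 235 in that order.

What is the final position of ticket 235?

Insert 337: h=6, slot 6 empty => index 6.
Insert 291: h=7, slot 7 empty => index 7.
Insert 860: h=3, slot 3 empty => index 3.
Insert 959: h=3, h2=10, slot 3 occupied => index 2.
Insert 887: h=6, h2=8, slots 6,3 occupied => index 0.
Insert 54: h=10, slot 10 empty => index 10.
Insert 447: h=6, h2=8, slots 6,3,0 occupied => index 8.
Insert 235: h=2, h2=6, slots 2,8,3 occupied => index 9.
Table: [887, ∅, 959, 860, ∅, ∅, 337, 291, 447, 235, 54]

9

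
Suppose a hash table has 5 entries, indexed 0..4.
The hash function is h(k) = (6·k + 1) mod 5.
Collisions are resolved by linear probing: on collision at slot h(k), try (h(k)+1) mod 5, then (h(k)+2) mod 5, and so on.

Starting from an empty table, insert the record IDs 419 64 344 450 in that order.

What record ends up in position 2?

419: h=0 -> slot 0
64: h=0, probe 0,1 -> slot 1
344: h=0, probe 0,1,2 -> slot 2
450: h=1, probe 1,2,3 -> slot 3
Table: [419, 64, 344, 450, _]

344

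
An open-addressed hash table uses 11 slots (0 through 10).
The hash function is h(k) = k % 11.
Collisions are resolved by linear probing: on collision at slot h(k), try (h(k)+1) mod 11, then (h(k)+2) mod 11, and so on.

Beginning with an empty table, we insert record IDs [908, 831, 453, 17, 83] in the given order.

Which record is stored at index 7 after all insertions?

831

Insert 908: h=6, slot 6 empty => index 6.
Insert 831: h=6, slot 6 occupied => index 7.
Insert 453: h=2, slot 2 empty => index 2.
Insert 17: h=6, slots 6,7 occupied => index 8.
Insert 83: h=6, slots 6,7,8 occupied => index 9.
Table: [_, _, 453, _, _, _, 908, 831, 17, 83, _]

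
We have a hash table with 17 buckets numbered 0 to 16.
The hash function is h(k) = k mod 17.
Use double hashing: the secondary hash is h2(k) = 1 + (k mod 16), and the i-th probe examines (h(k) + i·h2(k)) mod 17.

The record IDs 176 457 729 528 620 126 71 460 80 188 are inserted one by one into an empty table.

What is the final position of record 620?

4

Insert 176: h=6, slot 6 empty => index 6.
Insert 457: h=15, slot 15 empty => index 15.
Insert 729: h=15, h2=10, slot 15 occupied => index 8.
Insert 528: h=1, slot 1 empty => index 1.
Insert 620: h=8, h2=13, slot 8 occupied => index 4.
Insert 126: h=7, slot 7 empty => index 7.
Insert 71: h=3, slot 3 empty => index 3.
Insert 460: h=1, h2=13, slot 1 occupied => index 14.
Insert 80: h=12, slot 12 empty => index 12.
Insert 188: h=1, h2=13, slots 1,14 occupied => index 10.
Table: [_, 528, _, 71, 620, _, 176, 126, 729, _, 188, _, 80, _, 460, 457, _]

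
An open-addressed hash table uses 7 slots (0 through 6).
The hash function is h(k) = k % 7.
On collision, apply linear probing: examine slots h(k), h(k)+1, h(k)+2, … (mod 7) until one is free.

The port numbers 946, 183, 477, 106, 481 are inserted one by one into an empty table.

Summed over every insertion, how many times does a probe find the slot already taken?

6

Insert 946: h=1, slot 1 empty => index 1.
Insert 183: h=1, slot 1 occupied => index 2.
Insert 477: h=1, slots 1,2 occupied => index 3.
Insert 106: h=1, slots 1,2,3 occupied => index 4.
Insert 481: h=5, slot 5 empty => index 5.
Table: [., 946, 183, 477, 106, 481, .]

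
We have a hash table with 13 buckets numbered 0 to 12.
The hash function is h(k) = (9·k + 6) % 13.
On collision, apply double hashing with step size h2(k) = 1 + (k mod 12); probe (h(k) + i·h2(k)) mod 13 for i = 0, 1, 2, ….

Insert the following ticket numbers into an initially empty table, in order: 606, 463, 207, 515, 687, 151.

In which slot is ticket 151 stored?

606 hashes to 0; slot 0 is free => place at 0.
463 hashes to 0, h2=8; 0 taken => place at 8.
207 hashes to 10; slot 10 is free => place at 10.
515 hashes to 0, h2=12; 0 taken => place at 12.
687 hashes to 1; slot 1 is free => place at 1.
151 hashes to 0, h2=8; 0,8 taken => place at 3.
Table: [606, 687, _, 151, _, _, _, _, 463, _, 207, _, 515]

3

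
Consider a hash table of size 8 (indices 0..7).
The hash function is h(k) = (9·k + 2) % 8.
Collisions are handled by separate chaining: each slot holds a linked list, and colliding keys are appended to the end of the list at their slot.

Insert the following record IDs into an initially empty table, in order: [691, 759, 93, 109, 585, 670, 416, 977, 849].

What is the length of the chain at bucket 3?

3

691 -> bucket 5
759 -> bucket 1
93 -> bucket 7
109 -> bucket 7 (collision)
585 -> bucket 3
670 -> bucket 0
416 -> bucket 2
977 -> bucket 3 (collision)
849 -> bucket 3 (collision)
Final buckets:
0: 670
1: 759
2: 416
3: 585 -> 977 -> 849
4: -
5: 691
6: -
7: 93 -> 109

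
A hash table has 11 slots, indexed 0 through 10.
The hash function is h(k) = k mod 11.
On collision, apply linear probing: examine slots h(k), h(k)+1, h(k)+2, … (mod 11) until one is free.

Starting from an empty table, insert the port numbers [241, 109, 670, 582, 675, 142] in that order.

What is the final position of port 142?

Insert 241: h=10, slot 10 empty → index 10.
Insert 109: h=10, slot 10 occupied → index 0.
Insert 670: h=10, slots 10,0 occupied → index 1.
Insert 582: h=10, slots 10,0,1 occupied → index 2.
Insert 675: h=4, slot 4 empty → index 4.
Insert 142: h=10, slots 10,0,1,2 occupied → index 3.
Table: [109, 670, 582, 142, 675, —, —, —, —, —, 241]

3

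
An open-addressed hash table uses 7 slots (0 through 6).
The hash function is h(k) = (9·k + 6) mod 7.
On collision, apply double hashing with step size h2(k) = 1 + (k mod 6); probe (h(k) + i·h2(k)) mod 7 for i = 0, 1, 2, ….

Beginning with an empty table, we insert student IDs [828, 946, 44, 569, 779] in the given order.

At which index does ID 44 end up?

Insert 828: h=3, slot 3 empty => index 3.
Insert 946: h=1, slot 1 empty => index 1.
Insert 44: h=3, h2=3, slot 3 occupied => index 6.
Insert 569: h=3, h2=6, slot 3 occupied => index 2.
Insert 779: h=3, h2=6, slots 3,2,1 occupied => index 0.
Table: [779, 946, 569, 828, ., ., 44]

6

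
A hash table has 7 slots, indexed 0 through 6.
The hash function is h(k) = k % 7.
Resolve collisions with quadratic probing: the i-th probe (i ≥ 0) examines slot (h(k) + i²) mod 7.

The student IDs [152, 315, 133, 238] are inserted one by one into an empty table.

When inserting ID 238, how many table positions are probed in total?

3

Insert 152: h=5, slot 5 empty => index 5.
Insert 315: h=0, slot 0 empty => index 0.
Insert 133: h=0, slot 0 occupied => index 1.
Insert 238: h=0, slots 0,1 occupied => index 4.
Table: [315, 133, -, -, 238, 152, -]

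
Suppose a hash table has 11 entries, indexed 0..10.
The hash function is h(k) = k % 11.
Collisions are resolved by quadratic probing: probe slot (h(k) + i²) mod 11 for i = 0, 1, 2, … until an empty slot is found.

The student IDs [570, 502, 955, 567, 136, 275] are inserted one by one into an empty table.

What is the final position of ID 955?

570 hashes to 9; slot 9 is free => place at 9.
502 hashes to 7; slot 7 is free => place at 7.
955 hashes to 9; 9 taken => place at 10.
567 hashes to 6; slot 6 is free => place at 6.
136 hashes to 4; slot 4 is free => place at 4.
275 hashes to 0; slot 0 is free => place at 0.
Table: [275, ., ., ., 136, ., 567, 502, ., 570, 955]

10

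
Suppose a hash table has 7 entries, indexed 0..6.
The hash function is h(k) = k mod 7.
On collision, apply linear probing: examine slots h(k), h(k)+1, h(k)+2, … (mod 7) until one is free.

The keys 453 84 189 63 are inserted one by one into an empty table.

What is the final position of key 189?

1

453: h=5 → slot 5
84: h=0 → slot 0
189: h=0, probe 0,1 → slot 1
63: h=0, probe 0,1,2 → slot 2
Table: [84, 189, 63, —, —, 453, —]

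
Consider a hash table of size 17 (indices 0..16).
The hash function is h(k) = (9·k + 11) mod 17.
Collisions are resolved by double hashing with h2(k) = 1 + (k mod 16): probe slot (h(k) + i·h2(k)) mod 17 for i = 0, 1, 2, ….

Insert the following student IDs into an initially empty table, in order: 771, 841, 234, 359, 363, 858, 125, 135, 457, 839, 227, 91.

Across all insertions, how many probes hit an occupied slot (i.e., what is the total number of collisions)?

771: h=14 -> slot 14
841: h=15 -> slot 15
234: h=9 -> slot 9
359: h=12 -> slot 12
363: h=14, h2=12, probe 14,9,4 -> slot 4
858: h=15, h2=11, probe 15,9,3 -> slot 3
125: h=14, h2=14, probe 14,11 -> slot 11
135: h=2 -> slot 2
457: h=10 -> slot 10
839: h=14, h2=8, probe 14,5 -> slot 5
227: h=14, h2=4, probe 14,1 -> slot 1
91: h=14, h2=12, probe 14,9,4,16 -> slot 16
Table: [_, 227, 135, 858, 363, 839, _, _, _, 234, 457, 125, 359, _, 771, 841, 91]

10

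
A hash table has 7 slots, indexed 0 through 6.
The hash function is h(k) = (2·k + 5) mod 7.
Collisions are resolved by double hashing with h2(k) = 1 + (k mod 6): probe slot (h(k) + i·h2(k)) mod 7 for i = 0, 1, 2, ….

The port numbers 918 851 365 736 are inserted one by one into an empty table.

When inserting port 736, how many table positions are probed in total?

3

918 hashes to 0; slot 0 is free → place at 0.
851 hashes to 6; slot 6 is free → place at 6.
365 hashes to 0, h2=6; 0,6 taken → place at 5.
736 hashes to 0, h2=5; 0,5 taken → place at 3.
Table: [918, ., ., 736, ., 365, 851]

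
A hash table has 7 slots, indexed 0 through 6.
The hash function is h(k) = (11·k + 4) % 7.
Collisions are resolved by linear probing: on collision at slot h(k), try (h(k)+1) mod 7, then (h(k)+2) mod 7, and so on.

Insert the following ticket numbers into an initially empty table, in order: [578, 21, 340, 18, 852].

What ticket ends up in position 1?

18

578 hashes to 6; slot 6 is free => place at 6.
21 hashes to 4; slot 4 is free => place at 4.
340 hashes to 6; 6 taken => place at 0.
18 hashes to 6; 6,0 taken => place at 1.
852 hashes to 3; slot 3 is free => place at 3.
Table: [340, 18, -, 852, 21, -, 578]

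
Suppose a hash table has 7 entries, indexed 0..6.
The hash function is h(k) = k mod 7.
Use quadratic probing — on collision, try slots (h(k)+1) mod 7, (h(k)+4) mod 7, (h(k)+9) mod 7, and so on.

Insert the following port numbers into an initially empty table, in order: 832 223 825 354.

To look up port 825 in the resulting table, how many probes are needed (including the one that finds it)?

832: h=6 => slot 6
223: h=6, probe 6,0 => slot 0
825: h=6, probe 6,0,3 => slot 3
354: h=4 => slot 4
Table: [223, —, —, 825, 354, —, 832]
Lookup 825: h=6, probe 6,0,3 → found at 3.

3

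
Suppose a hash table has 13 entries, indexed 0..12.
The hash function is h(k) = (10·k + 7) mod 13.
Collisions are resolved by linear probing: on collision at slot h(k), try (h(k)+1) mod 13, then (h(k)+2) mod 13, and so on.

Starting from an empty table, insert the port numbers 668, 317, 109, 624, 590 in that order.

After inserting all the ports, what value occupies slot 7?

109

668 hashes to 5; slot 5 is free -> place at 5.
317 hashes to 5; 5 taken -> place at 6.
109 hashes to 5; 5,6 taken -> place at 7.
624 hashes to 7; 7 taken -> place at 8.
590 hashes to 5; 5,6,7,8 taken -> place at 9.
Table: [∅, ∅, ∅, ∅, ∅, 668, 317, 109, 624, 590, ∅, ∅, ∅]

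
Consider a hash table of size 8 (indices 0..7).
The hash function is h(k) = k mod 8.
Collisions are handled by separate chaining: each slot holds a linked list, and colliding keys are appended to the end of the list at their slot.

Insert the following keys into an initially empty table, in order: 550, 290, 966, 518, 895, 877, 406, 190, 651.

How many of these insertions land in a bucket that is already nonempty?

4

550 → bucket 6
290 → bucket 2
966 → bucket 6 (collision)
518 → bucket 6 (collision)
895 → bucket 7
877 → bucket 5
406 → bucket 6 (collision)
190 → bucket 6 (collision)
651 → bucket 3
Final buckets:
0: .
1: .
2: 290
3: 651
4: .
5: 877
6: 550 -> 966 -> 518 -> 406 -> 190
7: 895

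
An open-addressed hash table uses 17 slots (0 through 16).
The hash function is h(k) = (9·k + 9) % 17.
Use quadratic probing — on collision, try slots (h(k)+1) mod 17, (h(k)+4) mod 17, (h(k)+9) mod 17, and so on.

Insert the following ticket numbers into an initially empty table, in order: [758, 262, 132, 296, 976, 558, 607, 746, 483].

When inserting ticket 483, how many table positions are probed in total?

Insert 758: h=14, slot 14 empty → index 14.
Insert 262: h=4, slot 4 empty → index 4.
Insert 132: h=7, slot 7 empty → index 7.
Insert 296: h=4, slot 4 occupied → index 5.
Insert 976: h=4, slots 4,5 occupied → index 8.
Insert 558: h=16, slot 16 empty → index 16.
Insert 607: h=15, slot 15 empty → index 15.
Insert 746: h=8, slot 8 occupied → index 9.
Insert 483: h=4, slots 4,5,8 occupied → index 13.
Table: [—, —, —, —, 262, 296, —, 132, 976, 746, —, —, —, 483, 758, 607, 558]

4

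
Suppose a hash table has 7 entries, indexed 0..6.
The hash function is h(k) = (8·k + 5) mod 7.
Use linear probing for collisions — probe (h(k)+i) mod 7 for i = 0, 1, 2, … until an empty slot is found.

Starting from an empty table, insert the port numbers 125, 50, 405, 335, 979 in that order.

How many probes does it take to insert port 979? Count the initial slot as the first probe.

Insert 125: h=4, slot 4 empty -> index 4.
Insert 50: h=6, slot 6 empty -> index 6.
Insert 405: h=4, slot 4 occupied -> index 5.
Insert 335: h=4, slots 4,5,6 occupied -> index 0.
Insert 979: h=4, slots 4,5,6,0 occupied -> index 1.
Table: [335, 979, -, -, 125, 405, 50]

5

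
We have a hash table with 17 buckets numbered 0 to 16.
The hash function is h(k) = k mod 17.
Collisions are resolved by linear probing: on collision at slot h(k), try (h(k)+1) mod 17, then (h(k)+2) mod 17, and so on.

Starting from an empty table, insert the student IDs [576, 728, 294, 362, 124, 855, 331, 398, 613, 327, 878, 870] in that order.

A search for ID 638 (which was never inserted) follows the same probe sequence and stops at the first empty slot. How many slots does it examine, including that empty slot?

4

576 hashes to 15; slot 15 is free => place at 15.
728 hashes to 14; slot 14 is free => place at 14.
294 hashes to 5; slot 5 is free => place at 5.
362 hashes to 5; 5 taken => place at 6.
124 hashes to 5; 5,6 taken => place at 7.
855 hashes to 5; 5,6,7 taken => place at 8.
331 hashes to 8; 8 taken => place at 9.
398 hashes to 7; 7,8,9 taken => place at 10.
613 hashes to 1; slot 1 is free => place at 1.
327 hashes to 4; slot 4 is free => place at 4.
878 hashes to 11; slot 11 is free => place at 11.
870 hashes to 3; slot 3 is free => place at 3.
Table: [—, 613, —, 870, 327, 294, 362, 124, 855, 331, 398, 878, —, —, 728, 576, —]
Lookup 638: h=9, probe 9,10,11,12 → slot 12 empty, not found.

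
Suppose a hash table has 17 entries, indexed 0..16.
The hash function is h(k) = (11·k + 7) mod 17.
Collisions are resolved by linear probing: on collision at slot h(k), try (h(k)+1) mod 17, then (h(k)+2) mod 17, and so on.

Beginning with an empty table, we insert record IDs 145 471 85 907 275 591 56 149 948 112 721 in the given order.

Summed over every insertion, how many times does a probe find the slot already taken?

7

145 hashes to 4; slot 4 is free -> place at 4.
471 hashes to 3; slot 3 is free -> place at 3.
85 hashes to 7; slot 7 is free -> place at 7.
907 hashes to 5; slot 5 is free -> place at 5.
275 hashes to 6; slot 6 is free -> place at 6.
591 hashes to 14; slot 14 is free -> place at 14.
56 hashes to 11; slot 11 is free -> place at 11.
149 hashes to 14; 14 taken -> place at 15.
948 hashes to 14; 14,15 taken -> place at 16.
112 hashes to 15; 15,16 taken -> place at 0.
721 hashes to 16; 16,0 taken -> place at 1.
Table: [112, 721, ., 471, 145, 907, 275, 85, ., ., ., 56, ., ., 591, 149, 948]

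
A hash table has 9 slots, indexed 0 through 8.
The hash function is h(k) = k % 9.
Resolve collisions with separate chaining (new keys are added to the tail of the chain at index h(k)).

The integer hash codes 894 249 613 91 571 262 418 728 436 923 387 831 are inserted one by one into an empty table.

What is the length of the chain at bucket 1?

894 → bucket 3
249 → bucket 6
613 → bucket 1
91 → bucket 1 (collision)
571 → bucket 4
262 → bucket 1 (collision)
418 → bucket 4 (collision)
728 → bucket 8
436 → bucket 4 (collision)
923 → bucket 5
387 → bucket 0
831 → bucket 3 (collision)
Final buckets:
0: 387
1: 613 -> 91 -> 262
2: .
3: 894 -> 831
4: 571 -> 418 -> 436
5: 923
6: 249
7: .
8: 728

3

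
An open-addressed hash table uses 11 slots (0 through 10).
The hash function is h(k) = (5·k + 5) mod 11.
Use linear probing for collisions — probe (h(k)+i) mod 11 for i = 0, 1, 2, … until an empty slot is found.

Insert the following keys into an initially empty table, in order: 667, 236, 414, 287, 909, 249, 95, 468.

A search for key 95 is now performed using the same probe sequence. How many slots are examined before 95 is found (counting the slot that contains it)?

667 hashes to 7; slot 7 is free => place at 7.
236 hashes to 8; slot 8 is free => place at 8.
414 hashes to 7; 7,8 taken => place at 9.
287 hashes to 10; slot 10 is free => place at 10.
909 hashes to 7; 7,8,9,10 taken => place at 0.
249 hashes to 7; 7,8,9,10,0 taken => place at 1.
95 hashes to 7; 7,8,9,10,0,1 taken => place at 2.
468 hashes to 2; 2 taken => place at 3.
Table: [909, 249, 95, 468, -, -, -, 667, 236, 414, 287]
Lookup 95: h=7, probe 7,8,9,10,0,1,2 → found at 2.

7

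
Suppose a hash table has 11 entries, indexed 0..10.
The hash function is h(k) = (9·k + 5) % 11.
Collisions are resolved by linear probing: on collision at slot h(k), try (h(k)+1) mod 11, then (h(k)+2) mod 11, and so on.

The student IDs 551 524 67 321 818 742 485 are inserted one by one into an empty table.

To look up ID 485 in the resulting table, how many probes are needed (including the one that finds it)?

3

551 hashes to 3; slot 3 is free => place at 3.
524 hashes to 2; slot 2 is free => place at 2.
67 hashes to 3; 3 taken => place at 4.
321 hashes to 1; slot 1 is free => place at 1.
818 hashes to 8; slot 8 is free => place at 8.
742 hashes to 6; slot 6 is free => place at 6.
485 hashes to 3; 3,4 taken => place at 5.
Table: [_, 321, 524, 551, 67, 485, 742, _, 818, _, _]
Lookup 485: h=3, probe 3,4,5 → found at 5.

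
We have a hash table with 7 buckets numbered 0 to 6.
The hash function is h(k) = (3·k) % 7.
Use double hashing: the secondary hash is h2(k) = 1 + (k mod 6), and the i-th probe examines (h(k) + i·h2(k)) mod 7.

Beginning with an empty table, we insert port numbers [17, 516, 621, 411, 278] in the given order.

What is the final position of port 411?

6

17 hashes to 2; slot 2 is free -> place at 2.
516 hashes to 1; slot 1 is free -> place at 1.
621 hashes to 1, h2=4; 1 taken -> place at 5.
411 hashes to 1, h2=4; 1,5,2 taken -> place at 6.
278 hashes to 1, h2=3; 1 taken -> place at 4.
Table: [—, 516, 17, —, 278, 621, 411]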